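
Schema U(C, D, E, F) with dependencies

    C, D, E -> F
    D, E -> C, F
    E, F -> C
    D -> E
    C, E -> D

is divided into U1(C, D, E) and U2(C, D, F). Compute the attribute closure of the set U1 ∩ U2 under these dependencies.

U1 ∩ U2 = {C, D}.
D → E applies, adding E
C, D, E → F applies, adding F
Closure: {C, D, E, F}.

C, D, E, F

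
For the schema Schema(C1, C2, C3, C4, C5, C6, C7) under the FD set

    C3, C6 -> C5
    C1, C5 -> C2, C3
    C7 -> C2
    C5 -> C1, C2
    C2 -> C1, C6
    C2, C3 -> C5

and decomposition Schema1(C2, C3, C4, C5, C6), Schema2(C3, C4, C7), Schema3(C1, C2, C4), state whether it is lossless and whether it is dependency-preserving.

lossy and not dependency-preserving

Lossless test (chase): Rows 1 and 3 agree on C2; apply C2→C1, C6 and equate their C1, C6 entries. No row becomes fully distinguished — the join is lossy.
Dependency preservation: the restricted closure of {C7} across the fragments never reaches {C2}, so C7 → C2 cannot be enforced without a join — not preserved.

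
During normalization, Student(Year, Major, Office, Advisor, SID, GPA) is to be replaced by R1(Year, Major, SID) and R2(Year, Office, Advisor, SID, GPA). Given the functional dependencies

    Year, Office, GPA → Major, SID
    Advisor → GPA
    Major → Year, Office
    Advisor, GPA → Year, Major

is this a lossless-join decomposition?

Common attributes: R1 ∩ R2 = {Year, SID}.
No dependency enlarges {Year, SID}, so (Year, SID)⁺ = {Year, SID}.
The closure contains neither all of R1 = {Year, Major, SID} nor all of R2 = {Year, Office, Advisor, SID, GPA}, so the common attributes are not a superkey of either fragment. The join is lossy.

No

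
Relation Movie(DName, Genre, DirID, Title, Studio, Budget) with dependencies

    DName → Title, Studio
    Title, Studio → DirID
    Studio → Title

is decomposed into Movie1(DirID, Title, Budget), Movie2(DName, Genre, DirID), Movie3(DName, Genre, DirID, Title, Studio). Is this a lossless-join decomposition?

No

Chase test. Columns are DName, Genre, DirID, Title, Studio, Budget; row i has aⱼ where attribute j ∈ Moviei, else bᵢⱼ.
Initial tableau (one row per fragment):
  row 1: b11 b12 a3 a4 b15 a6
  row 2: a1 a2 a3 b24 b25 b26
  row 3: a1 a2 a3 a4 a5 b36
Rows 2 and 3 agree on DName; apply DName→Title, Studio and equate their Title, Studio entries.
No row becomes fully distinguished — the join is lossy.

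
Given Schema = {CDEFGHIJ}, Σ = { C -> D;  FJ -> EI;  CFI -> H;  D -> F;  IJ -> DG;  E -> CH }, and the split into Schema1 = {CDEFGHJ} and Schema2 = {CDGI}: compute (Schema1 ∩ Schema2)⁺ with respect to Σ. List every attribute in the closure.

CDFG

Schema1 ∩ Schema2 = {CDG}.
D → F applies, adding F
Closure: {CDFG}.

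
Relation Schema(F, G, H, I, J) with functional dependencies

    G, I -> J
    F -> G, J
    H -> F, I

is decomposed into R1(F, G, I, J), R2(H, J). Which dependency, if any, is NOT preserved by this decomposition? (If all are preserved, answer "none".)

Check H → F, I: no single fragment contains all of {F, H, I}, and the restricted closure of {H} across the fragments never reaches {F, I}.
G, I → J is preserved.
F → G, J is preserved.

H -> F, I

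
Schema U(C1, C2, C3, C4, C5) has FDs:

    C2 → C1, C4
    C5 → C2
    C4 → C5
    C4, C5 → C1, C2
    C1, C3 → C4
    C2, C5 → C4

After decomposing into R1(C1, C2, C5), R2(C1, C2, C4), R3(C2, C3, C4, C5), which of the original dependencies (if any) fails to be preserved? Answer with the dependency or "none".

Check C1, C3 → C4: no single fragment contains all of {C1, C3, C4}, and the restricted closure of {C1, C3} across the fragments never reaches {C4}.
C2 → C1, C4 is preserved.
C5 → C2 is preserved.
C4 → C5 is preserved.
C4, C5 → C1, C2 is preserved.
C2, C5 → C4 is preserved.

C1, C3 → C4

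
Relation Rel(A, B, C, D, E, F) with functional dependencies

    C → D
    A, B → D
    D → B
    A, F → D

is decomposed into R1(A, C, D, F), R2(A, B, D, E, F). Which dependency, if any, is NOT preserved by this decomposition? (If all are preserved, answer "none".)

none

C → D lies within R1.
A, B → D lies within R2.
D → B lies within R2.
A, F → D lies within R1.
Every dependency is enforceable on the fragments, so the decomposition is dependency-preserving.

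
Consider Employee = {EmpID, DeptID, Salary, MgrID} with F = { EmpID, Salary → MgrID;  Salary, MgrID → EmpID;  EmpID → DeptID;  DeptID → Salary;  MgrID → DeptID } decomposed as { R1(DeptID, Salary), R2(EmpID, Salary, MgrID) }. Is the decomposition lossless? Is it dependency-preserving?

lossy and not dependency-preserving

Lossless test: (Salary)⁺ = {Salary}, which is a superkey of neither fragment — lossy.
Dependency preservation: the restricted closure of {EmpID} across the fragments never reaches {DeptID}, so EmpID → DeptID cannot be enforced without a join — not preserved.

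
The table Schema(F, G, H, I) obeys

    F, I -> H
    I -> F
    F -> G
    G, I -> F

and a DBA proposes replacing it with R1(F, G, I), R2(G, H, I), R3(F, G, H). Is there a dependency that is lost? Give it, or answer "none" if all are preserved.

none

F, I → H: restricted closure across fragments reaches H.
I → F lies within R1.
F → G lies within R1.
G, I → F lies within R1.
Every dependency is enforceable on the fragments, so the decomposition is dependency-preserving.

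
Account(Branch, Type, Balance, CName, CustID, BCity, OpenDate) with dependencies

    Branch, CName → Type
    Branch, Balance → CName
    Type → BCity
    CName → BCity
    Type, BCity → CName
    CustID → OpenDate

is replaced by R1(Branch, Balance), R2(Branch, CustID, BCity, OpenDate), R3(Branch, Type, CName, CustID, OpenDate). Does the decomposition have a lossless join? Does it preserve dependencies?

lossy and not dependency-preserving

Lossless test (chase): applying each FD to every pair of rows produces no changes in the tableau, so no row becomes fully distinguished — the join is lossy.
Dependency preservation: the restricted closure of {Branch, Balance} across the fragments never reaches {CName}, so Branch, Balance → CName cannot be enforced without a join — not preserved.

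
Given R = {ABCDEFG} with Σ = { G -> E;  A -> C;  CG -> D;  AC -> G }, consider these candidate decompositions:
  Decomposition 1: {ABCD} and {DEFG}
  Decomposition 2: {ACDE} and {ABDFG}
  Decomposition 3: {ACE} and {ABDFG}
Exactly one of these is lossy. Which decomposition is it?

Decomposition 1

Decomposition 1: common = {D}, closure = {D} → lossy.
Decomposition 2: common = {AD}, closure = {ACDEG} → lossless.
Decomposition 3: common = {A}, closure = {ACDEG} → lossless.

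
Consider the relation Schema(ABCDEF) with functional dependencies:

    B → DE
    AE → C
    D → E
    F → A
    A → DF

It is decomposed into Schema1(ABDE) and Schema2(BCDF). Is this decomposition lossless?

No

Common attributes: Schema1 ∩ Schema2 = {BD}.
Closure of {BD}: B → DE applies, adding E. So (BD)⁺ = {BDE}.
The closure contains neither all of Schema1 = {ABDE} nor all of Schema2 = {BCDF}, so the common attributes are not a superkey of either fragment. The join is lossy.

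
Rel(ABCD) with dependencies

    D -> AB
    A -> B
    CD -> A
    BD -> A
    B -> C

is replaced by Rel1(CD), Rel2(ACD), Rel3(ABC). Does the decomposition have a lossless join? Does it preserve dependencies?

Lossless test (chase): Rows 1 and 2 agree on D; apply D→AB and equate their AB entries. Rows 1 and 3 agree on A; apply A→B and equate their B entries. Row 1 is now all distinguished symbols — the join is lossless.
Dependency preservation: D → AB; BD → A are not contained in any single fragment, but the restricted closure of each left-hand side across the fragments still reaches the right-hand side; the remaining FDs each lie inside some fragment. All dependencies are preserved.

lossless and dependency-preserving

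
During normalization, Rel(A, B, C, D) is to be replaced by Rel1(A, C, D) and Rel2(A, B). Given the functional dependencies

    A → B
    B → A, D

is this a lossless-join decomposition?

Yes

Common attributes: Rel1 ∩ Rel2 = {A}.
Closure of {A}: A → B applies, adding B; B → A, D applies, adding D. So (A)⁺ = {A, B, D}.
This closure contains every attribute of Rel2, so Rel1 ∩ Rel2 → Rel2. The join is lossless.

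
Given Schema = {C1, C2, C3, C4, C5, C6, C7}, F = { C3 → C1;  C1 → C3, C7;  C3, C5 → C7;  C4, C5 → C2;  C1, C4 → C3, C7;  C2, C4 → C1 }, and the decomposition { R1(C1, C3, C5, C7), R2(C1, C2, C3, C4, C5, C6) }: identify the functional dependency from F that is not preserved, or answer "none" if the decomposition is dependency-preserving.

C3 → C1 lies within R1.
C1 → C3, C7 lies within R1.
C3, C5 → C7 lies within R1.
C4, C5 → C2 lies within R2.
C1, C4 → C3, C7: restricted closure across fragments reaches C3, C7.
C2, C4 → C1 lies within R2.
Every dependency is enforceable on the fragments, so the decomposition is dependency-preserving.

none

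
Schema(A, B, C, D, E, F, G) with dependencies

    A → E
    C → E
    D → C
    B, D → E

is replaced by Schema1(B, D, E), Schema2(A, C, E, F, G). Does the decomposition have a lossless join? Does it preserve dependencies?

Lossless test: (E)⁺ = {E}, which is a superkey of neither fragment — lossy.
Dependency preservation: the restricted closure of {D} across the fragments never reaches {C}, so D → C cannot be enforced without a join — not preserved.

lossy and not dependency-preserving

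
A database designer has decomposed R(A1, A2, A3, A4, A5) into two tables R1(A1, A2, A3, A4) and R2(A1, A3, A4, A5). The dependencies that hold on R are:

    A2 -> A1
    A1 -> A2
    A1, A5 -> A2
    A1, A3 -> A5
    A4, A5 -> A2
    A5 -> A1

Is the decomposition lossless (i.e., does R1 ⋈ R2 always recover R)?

Common attributes: R1 ∩ R2 = {A1, A3, A4}.
Closure of {A1, A3, A4}: A1 → A2 applies, adding A2; A1, A3 → A5 applies, adding A5. So (A1, A3, A4)⁺ = {A1, A2, A3, A4, A5}.
This closure contains every attribute of R1, so R1 ∩ R2 → R1. The join is lossless.

Yes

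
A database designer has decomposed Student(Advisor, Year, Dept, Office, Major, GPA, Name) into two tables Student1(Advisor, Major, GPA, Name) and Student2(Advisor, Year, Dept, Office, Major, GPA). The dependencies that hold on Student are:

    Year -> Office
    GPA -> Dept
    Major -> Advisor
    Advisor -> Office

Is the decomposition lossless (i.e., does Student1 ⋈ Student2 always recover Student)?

Common attributes: Student1 ∩ Student2 = {Advisor, Major, GPA}.
Closure of {Advisor, Major, GPA}: GPA → Dept applies, adding Dept; Advisor → Office applies, adding Office. So (Advisor, Major, GPA)⁺ = {Advisor, Dept, Office, Major, GPA}.
The closure contains neither all of Student1 = {Advisor, Major, GPA, Name} nor all of Student2 = {Advisor, Year, Dept, Office, Major, GPA}, so the common attributes are not a superkey of either fragment. The join is lossy.

No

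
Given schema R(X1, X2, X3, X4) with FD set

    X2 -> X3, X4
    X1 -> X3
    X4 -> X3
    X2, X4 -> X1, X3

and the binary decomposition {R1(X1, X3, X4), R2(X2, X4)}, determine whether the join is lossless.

Common attributes: R1 ∩ R2 = {X4}.
Closure of {X4}: X4 → X3 applies, adding X3. So (X4)⁺ = {X3, X4}.
The closure contains neither all of R1 = {X1, X3, X4} nor all of R2 = {X2, X4}, so the common attributes are not a superkey of either fragment. The join is lossy.

No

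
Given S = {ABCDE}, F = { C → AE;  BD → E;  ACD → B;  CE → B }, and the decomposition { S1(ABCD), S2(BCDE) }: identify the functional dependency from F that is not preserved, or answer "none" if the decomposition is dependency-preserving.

none

C → AE: restricted closure across fragments reaches AE.
BD → E lies within S2.
ACD → B lies within S1.
CE → B lies within S2.
Every dependency is enforceable on the fragments, so the decomposition is dependency-preserving.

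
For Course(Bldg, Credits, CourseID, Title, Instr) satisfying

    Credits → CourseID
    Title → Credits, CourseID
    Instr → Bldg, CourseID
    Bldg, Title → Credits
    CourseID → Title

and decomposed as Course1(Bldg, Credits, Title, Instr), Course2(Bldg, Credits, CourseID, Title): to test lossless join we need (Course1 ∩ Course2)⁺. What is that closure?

Bldg, Credits, CourseID, Title

Course1 ∩ Course2 = {Bldg, Credits, Title}.
Credits → CourseID applies, adding CourseID
Closure: {Bldg, Credits, CourseID, Title}.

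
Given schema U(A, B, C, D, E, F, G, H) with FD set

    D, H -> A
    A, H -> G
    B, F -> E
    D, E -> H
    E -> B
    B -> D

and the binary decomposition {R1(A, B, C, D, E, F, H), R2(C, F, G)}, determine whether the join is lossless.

No

Common attributes: R1 ∩ R2 = {C, F}.
No dependency enlarges {C, F}, so (C, F)⁺ = {C, F}.
The closure contains neither all of R1 = {A, B, C, D, E, F, H} nor all of R2 = {C, F, G}, so the common attributes are not a superkey of either fragment. The join is lossy.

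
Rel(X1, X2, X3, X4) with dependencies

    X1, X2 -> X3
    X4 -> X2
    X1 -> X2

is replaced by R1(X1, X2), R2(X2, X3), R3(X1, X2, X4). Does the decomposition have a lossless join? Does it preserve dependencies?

lossy and not dependency-preserving

Lossless test (chase): Rows 1 and 3 agree on X1, X2; apply X1, X2→X3 and equate their X3 entries. No row becomes fully distinguished — the join is lossy.
Dependency preservation: the restricted closure of {X1, X2} across the fragments never reaches {X3}, so X1, X2 → X3 cannot be enforced without a join — not preserved.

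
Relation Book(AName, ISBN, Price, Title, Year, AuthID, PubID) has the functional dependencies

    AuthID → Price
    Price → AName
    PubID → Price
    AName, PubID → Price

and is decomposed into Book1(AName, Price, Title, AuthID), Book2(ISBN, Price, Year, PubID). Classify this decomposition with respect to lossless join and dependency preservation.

Lossless test: (Price)⁺ = {AName, Price}, which is a superkey of neither fragment — lossy.
Dependency preservation: AName, PubID → Price is not contained in any single fragment, but the restricted closure of its left-hand side across the fragments still reaches the right-hand side; the remaining FDs each lie inside some fragment. All dependencies are preserved.

lossy but dependency-preserving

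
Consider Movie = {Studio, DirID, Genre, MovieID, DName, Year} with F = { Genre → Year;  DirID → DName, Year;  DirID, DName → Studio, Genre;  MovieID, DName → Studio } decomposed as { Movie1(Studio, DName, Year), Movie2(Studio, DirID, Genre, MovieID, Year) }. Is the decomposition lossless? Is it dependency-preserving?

lossy and not dependency-preserving

Lossless test: (Studio, Year)⁺ = {Studio, Year}, which is a superkey of neither fragment — lossy.
Dependency preservation: the restricted closure of {DirID} across the fragments never reaches {DName, Year}, so DirID → DName, Year cannot be enforced without a join — not preserved.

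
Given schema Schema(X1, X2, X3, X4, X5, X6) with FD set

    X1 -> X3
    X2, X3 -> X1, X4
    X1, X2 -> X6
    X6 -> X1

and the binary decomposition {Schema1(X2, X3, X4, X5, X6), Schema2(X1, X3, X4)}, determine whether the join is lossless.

No

Common attributes: Schema1 ∩ Schema2 = {X3, X4}.
No dependency enlarges {X3, X4}, so (X3, X4)⁺ = {X3, X4}.
The closure contains neither all of Schema1 = {X2, X3, X4, X5, X6} nor all of Schema2 = {X1, X3, X4}, so the common attributes are not a superkey of either fragment. The join is lossy.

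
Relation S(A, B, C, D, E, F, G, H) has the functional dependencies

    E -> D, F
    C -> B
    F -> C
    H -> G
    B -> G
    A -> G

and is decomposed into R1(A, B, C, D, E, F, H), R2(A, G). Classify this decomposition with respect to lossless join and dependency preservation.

lossless but not dependency-preserving

Lossless test: (A)⁺ = {A, G}, which contains all of one fragment — lossless.
Dependency preservation: the restricted closure of {H} across the fragments never reaches {G}, so H → G cannot be enforced without a join — not preserved.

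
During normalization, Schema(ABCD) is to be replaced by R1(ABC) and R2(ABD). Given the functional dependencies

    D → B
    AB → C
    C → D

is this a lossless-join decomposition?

Common attributes: R1 ∩ R2 = {AB}.
Closure of {AB}: AB → C applies, adding C; C → D applies, adding D. So (AB)⁺ = {ABCD}.
This closure contains every attribute of R1, so R1 ∩ R2 → R1. The join is lossless.

Yes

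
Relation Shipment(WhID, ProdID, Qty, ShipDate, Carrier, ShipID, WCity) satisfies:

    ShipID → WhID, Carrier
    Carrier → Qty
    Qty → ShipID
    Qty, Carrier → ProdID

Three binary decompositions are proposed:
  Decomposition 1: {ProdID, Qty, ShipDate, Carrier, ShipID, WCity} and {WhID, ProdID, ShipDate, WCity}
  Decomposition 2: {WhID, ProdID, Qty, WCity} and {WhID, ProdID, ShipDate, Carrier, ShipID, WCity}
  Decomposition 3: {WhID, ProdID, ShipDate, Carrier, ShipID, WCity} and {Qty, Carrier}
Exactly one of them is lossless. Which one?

Decomposition 3

Decomposition 1: common = {ProdID, ShipDate, WCity}, closure = {ProdID, ShipDate, WCity} → lossy.
Decomposition 2: common = {WhID, ProdID, WCity}, closure = {WhID, ProdID, WCity} → lossy.
Decomposition 3: common = {Carrier}, closure = {WhID, ProdID, Qty, Carrier, ShipID} → lossless.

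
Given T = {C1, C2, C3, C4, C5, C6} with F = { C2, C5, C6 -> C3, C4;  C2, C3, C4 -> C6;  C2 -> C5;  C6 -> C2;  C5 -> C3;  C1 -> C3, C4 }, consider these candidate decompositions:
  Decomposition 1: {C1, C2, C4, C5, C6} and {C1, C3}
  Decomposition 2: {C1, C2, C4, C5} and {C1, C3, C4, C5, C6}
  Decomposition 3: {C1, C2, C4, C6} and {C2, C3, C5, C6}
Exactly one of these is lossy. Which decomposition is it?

Decomposition 2

Decomposition 1: common = {C1}, closure = {C1, C3, C4} → lossless.
Decomposition 2: common = {C1, C4, C5}, closure = {C1, C3, C4, C5} → lossy.
Decomposition 3: common = {C2, C6}, closure = {C2, C3, C4, C5, C6} → lossless.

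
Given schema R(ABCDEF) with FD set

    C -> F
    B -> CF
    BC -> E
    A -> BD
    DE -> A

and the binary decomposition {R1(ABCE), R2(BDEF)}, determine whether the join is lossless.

Common attributes: R1 ∩ R2 = {BE}.
Closure of {BE}: B → CF applies, adding CF. So (BE)⁺ = {BCEF}.
The closure contains neither all of R1 = {ABCE} nor all of R2 = {BDEF}, so the common attributes are not a superkey of either fragment. The join is lossy.

No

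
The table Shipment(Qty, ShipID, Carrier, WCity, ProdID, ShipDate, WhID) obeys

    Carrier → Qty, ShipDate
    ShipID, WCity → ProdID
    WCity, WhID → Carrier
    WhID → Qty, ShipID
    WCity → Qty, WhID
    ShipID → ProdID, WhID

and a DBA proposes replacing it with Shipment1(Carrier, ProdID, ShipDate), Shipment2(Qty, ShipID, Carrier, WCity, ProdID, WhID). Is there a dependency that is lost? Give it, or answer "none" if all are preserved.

none

Carrier → Qty, ShipDate: restricted closure across fragments reaches Qty, ShipDate.
ShipID, WCity → ProdID lies within Shipment2.
WCity, WhID → Carrier lies within Shipment2.
WhID → Qty, ShipID lies within Shipment2.
WCity → Qty, WhID lies within Shipment2.
ShipID → ProdID, WhID lies within Shipment2.
Every dependency is enforceable on the fragments, so the decomposition is dependency-preserving.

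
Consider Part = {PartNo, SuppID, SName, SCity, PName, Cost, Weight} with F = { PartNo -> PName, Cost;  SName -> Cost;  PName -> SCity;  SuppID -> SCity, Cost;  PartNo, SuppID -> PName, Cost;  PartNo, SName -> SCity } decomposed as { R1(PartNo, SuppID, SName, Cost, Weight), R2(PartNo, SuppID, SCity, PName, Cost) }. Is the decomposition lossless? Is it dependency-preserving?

lossless and dependency-preserving

Lossless test: (PartNo, SuppID, Cost)⁺ = {PartNo, SuppID, SCity, PName, Cost}, which contains all of one fragment — lossless.
Dependency preservation: PartNo, SName → SCity is not contained in any single fragment, but the restricted closure of its left-hand side across the fragments still reaches the right-hand side; the remaining FDs each lie inside some fragment. All dependencies are preserved.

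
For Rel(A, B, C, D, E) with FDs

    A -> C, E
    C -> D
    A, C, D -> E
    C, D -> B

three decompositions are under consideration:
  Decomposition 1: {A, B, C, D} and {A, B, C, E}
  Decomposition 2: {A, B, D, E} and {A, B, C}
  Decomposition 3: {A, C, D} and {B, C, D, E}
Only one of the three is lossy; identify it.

Decomposition 1: common = {A, B, C}, closure = {A, B, C, D, E} → lossless.
Decomposition 2: common = {A, B}, closure = {A, B, C, D, E} → lossless.
Decomposition 3: common = {C, D}, closure = {B, C, D} → lossy.

Decomposition 3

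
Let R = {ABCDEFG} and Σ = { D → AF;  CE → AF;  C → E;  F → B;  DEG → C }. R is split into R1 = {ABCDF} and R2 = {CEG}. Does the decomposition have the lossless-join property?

Common attributes: R1 ∩ R2 = {C}.
Closure of {C}: C → E applies, adding E; CE → AF applies, adding AF; F → B applies, adding B. So (C)⁺ = {ABCEF}.
The closure contains neither all of R1 = {ABCDF} nor all of R2 = {CEG}, so the common attributes are not a superkey of either fragment. The join is lossy.

No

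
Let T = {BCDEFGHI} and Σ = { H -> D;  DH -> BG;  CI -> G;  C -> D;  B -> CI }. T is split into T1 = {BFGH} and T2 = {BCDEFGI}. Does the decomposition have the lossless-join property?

No

Common attributes: T1 ∩ T2 = {BFG}.
Closure of {BFG}: B → CI applies, adding CI; C → D applies, adding D. So (BFG)⁺ = {BCDFGI}.
The closure contains neither all of T1 = {BFGH} nor all of T2 = {BCDEFGI}, so the common attributes are not a superkey of either fragment. The join is lossy.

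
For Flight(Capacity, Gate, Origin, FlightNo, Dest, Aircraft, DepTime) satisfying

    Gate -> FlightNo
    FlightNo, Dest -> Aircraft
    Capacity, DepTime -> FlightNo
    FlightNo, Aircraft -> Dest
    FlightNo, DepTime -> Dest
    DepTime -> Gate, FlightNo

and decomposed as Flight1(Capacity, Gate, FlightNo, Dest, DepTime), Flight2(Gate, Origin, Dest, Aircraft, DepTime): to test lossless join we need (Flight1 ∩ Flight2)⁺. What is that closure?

Flight1 ∩ Flight2 = {Gate, Dest, DepTime}.
Gate → FlightNo applies, adding FlightNo
FlightNo, Dest → Aircraft applies, adding Aircraft
Closure: {Gate, FlightNo, Dest, Aircraft, DepTime}.

Gate, FlightNo, Dest, Aircraft, DepTime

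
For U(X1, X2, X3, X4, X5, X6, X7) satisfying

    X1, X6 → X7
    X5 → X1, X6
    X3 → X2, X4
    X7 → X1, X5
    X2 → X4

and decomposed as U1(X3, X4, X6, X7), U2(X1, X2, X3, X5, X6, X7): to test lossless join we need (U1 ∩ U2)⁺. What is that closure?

X1, X2, X3, X4, X5, X6, X7

U1 ∩ U2 = {X3, X6, X7}.
X3 → X2, X4 applies, adding X2, X4
X7 → X1, X5 applies, adding X1, X5
Closure: {X1, X2, X3, X4, X5, X6, X7}.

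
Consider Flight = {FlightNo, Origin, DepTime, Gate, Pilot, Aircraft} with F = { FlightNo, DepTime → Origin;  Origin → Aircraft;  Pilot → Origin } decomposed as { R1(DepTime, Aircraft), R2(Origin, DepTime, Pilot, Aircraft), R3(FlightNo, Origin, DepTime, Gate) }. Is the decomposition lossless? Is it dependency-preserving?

lossy but dependency-preserving

Lossless test (chase): Rows 2 and 3 agree on Origin; apply Origin→Aircraft and equate their Aircraft entries. No row becomes fully distinguished — the join is lossy.
Dependency preservation: every FD's attributes lie within a single fragment, so each can be enforced locally — preserved.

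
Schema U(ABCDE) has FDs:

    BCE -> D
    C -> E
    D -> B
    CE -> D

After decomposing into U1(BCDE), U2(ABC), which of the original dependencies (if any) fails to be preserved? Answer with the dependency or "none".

BCE → D lies within U1.
C → E lies within U1.
D → B lies within U1.
CE → D lies within U1.
Every dependency is enforceable on the fragments, so the decomposition is dependency-preserving.

none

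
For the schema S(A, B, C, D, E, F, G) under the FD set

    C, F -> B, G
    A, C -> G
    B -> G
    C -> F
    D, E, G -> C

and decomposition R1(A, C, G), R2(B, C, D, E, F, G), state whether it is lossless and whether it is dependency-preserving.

lossy but dependency-preserving

Lossless test: (C, G)⁺ = {B, C, F, G}, which is a superkey of neither fragment — lossy.
Dependency preservation: every FD's attributes lie within a single fragment, so each can be enforced locally — preserved.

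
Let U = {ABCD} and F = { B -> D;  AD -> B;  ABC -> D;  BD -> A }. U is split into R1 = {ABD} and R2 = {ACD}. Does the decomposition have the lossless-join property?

Yes

Common attributes: R1 ∩ R2 = {AD}.
Closure of {AD}: AD → B applies, adding B. So (AD)⁺ = {ABD}.
This closure contains every attribute of R1, so R1 ∩ R2 → R1. The join is lossless.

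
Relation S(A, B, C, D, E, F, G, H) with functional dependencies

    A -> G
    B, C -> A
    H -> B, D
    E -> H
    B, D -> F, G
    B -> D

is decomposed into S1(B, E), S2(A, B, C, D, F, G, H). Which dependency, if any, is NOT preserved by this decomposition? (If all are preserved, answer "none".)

Check E → H: no single fragment contains all of {E, H}, and the restricted closure of {E} across the fragments never reaches {H}.
A → G is preserved.
B, C → A is preserved.
H → B, D is preserved.
B, D → F, G is preserved.
B → D is preserved.

E -> H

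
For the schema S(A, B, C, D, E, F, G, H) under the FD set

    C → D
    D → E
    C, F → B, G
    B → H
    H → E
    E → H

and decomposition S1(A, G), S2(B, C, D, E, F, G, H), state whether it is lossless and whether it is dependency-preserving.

lossy but dependency-preserving

Lossless test: (G)⁺ = {G}, which is a superkey of neither fragment — lossy.
Dependency preservation: every FD's attributes lie within a single fragment, so each can be enforced locally — preserved.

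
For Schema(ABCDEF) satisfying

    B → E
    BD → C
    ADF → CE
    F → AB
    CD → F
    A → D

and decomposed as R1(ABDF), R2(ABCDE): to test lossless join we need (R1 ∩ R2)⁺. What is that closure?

R1 ∩ R2 = {ABD}.
B → E applies, adding E
BD → C applies, adding C
CD → F applies, adding F
Closure: {ABCDEF}.

ABCDEF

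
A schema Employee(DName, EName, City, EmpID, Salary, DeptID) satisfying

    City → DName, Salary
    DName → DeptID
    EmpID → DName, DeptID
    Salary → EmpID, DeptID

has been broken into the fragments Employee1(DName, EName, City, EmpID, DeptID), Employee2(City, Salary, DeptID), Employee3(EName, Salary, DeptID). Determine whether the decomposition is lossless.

Chase test. Columns are DName, EName, City, EmpID, Salary, DeptID; row i has aⱼ where attribute j ∈ Employeei, else bᵢⱼ.
Initial tableau (one row per fragment):
  row 1: a1 a2 a3 a4 b15 a6
  row 2: b21 b22 a3 b24 a5 a6
  row 3: b31 a2 b33 b34 a5 a6
Rows 1 and 2 agree on City; apply City→DName, Salary and equate their DName, Salary entries.
Rows 1 and 2 agree on Salary; apply Salary→EmpID, DeptID and equate their EmpID, DeptID entries.
Rows 1 and 3 agree on Salary; apply Salary→EmpID, DeptID and equate their EmpID, DeptID entries.
Rows 1 and 3 agree on EmpID; apply EmpID→DName, DeptID and equate their DName, DeptID entries.
Row 1 is now all distinguished symbols — the join is lossless.

Yes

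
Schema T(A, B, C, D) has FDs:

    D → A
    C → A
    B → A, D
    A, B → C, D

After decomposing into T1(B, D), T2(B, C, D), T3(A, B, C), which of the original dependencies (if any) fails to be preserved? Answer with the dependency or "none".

D → A

Check D → A: no single fragment contains all of {A, D}, and the restricted closure of {D} across the fragments never reaches {A}.
C → A is preserved.
B → A, D is preserved.
A, B → C, D is preserved.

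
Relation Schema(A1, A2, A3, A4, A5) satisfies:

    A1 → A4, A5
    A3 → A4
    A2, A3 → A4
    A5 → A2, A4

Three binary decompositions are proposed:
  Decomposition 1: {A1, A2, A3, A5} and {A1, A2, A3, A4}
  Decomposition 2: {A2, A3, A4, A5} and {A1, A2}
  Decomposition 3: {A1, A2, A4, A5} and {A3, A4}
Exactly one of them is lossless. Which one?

Decomposition 1

Decomposition 1: common = {A1, A2, A3}, closure = {A1, A2, A3, A4, A5} → lossless.
Decomposition 2: common = {A2}, closure = {A2} → lossy.
Decomposition 3: common = {A4}, closure = {A4} → lossy.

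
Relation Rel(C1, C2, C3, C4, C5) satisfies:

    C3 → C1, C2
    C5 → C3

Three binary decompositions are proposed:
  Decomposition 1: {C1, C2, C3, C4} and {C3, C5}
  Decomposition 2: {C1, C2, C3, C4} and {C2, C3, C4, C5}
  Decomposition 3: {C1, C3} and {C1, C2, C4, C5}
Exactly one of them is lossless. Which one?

Decomposition 2

Decomposition 1: common = {C3}, closure = {C1, C2, C3} → lossy.
Decomposition 2: common = {C2, C3, C4}, closure = {C1, C2, C3, C4} → lossless.
Decomposition 3: common = {C1}, closure = {C1} → lossy.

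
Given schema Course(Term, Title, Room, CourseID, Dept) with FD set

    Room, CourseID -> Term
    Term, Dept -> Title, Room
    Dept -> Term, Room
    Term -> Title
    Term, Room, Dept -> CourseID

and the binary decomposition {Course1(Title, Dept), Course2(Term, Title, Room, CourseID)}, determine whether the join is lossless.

No

Common attributes: Course1 ∩ Course2 = {Title}.
No dependency enlarges {Title}, so (Title)⁺ = {Title}.
The closure contains neither all of Course1 = {Title, Dept} nor all of Course2 = {Term, Title, Room, CourseID}, so the common attributes are not a superkey of either fragment. The join is lossy.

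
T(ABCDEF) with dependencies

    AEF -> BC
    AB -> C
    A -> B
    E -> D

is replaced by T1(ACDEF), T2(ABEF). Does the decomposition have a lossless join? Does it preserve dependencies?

Lossless test: (AEF)⁺ = {ABCDEF}, which contains all of one fragment — lossless.
Dependency preservation: AEF → BC; AB → C are not contained in any single fragment, but the restricted closure of each left-hand side across the fragments still reaches the right-hand side; the remaining FDs each lie inside some fragment. All dependencies are preserved.

lossless and dependency-preserving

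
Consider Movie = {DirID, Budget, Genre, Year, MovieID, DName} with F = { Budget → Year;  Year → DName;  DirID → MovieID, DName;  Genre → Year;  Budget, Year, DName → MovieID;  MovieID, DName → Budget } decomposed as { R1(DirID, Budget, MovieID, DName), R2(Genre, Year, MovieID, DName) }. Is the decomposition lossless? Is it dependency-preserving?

lossy but dependency-preserving

Lossless test: (MovieID, DName)⁺ = {Budget, Year, MovieID, DName}, which is a superkey of neither fragment — lossy.
Dependency preservation: Budget → Year; Budget, Year, DName → MovieID are not contained in any single fragment, but the restricted closure of each left-hand side across the fragments still reaches the right-hand side; the remaining FDs each lie inside some fragment. All dependencies are preserved.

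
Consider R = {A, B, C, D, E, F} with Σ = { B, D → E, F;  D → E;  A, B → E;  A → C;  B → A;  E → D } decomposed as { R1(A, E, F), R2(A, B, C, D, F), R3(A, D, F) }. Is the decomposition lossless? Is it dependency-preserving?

Lossless test (chase): Rows 2 and 3 agree on D; apply D→E and equate their E entries. Rows 1 and 2 agree on A; apply A→C and equate their C entries. Rows 1 and 3 agree on A; apply A→C and equate their C entries. No row becomes fully distinguished — the join is lossy.
Dependency preservation: the restricted closure of {B, D} across the fragments never reaches {E, F}, so B, D → E, F cannot be enforced without a join — not preserved.

lossy and not dependency-preserving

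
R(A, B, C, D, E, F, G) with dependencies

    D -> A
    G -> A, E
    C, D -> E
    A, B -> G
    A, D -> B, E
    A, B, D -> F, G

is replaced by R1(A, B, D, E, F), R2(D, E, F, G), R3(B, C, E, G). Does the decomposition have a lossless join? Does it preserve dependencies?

Lossless test (chase): Rows 1 and 2 agree on D; apply D→A and equate their A entries. Rows 2 and 3 agree on G; apply G→A, E and equate their A, E entries. Rows 1 and 3 agree on A, B; apply A, B→G and equate their G entries. Rows 1 and 2 agree on A, D; apply A, D→B, E and equate their B, E entries. No row becomes fully distinguished — the join is lossy.
Dependency preservation: the restricted closure of {G} across the fragments never reaches {A, E}, so G → A, E cannot be enforced without a join — not preserved.

lossy and not dependency-preserving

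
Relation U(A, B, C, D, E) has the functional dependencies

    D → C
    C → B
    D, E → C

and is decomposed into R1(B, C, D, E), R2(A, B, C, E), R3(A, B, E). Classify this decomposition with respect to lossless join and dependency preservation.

Lossless test (chase): applying each FD to every pair of rows produces no changes in the tableau, so no row becomes fully distinguished — the join is lossy.
Dependency preservation: every FD's attributes lie within a single fragment, so each can be enforced locally — preserved.

lossy but dependency-preserving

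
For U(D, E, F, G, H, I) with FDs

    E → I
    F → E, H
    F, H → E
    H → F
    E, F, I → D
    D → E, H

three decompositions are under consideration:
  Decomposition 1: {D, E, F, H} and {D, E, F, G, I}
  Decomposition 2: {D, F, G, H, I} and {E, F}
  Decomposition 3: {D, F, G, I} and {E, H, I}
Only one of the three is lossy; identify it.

Decomposition 1: common = {D, E, F}, closure = {D, E, F, H, I} → lossless.
Decomposition 2: common = {F}, closure = {D, E, F, H, I} → lossless.
Decomposition 3: common = {I}, closure = {I} → lossy.

Decomposition 3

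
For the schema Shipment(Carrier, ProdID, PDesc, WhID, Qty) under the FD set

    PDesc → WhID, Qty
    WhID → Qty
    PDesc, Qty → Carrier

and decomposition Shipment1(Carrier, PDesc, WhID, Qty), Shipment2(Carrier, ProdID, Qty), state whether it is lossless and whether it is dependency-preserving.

lossy but dependency-preserving

Lossless test: (Carrier, Qty)⁺ = {Carrier, Qty}, which is a superkey of neither fragment — lossy.
Dependency preservation: every FD's attributes lie within a single fragment, so each can be enforced locally — preserved.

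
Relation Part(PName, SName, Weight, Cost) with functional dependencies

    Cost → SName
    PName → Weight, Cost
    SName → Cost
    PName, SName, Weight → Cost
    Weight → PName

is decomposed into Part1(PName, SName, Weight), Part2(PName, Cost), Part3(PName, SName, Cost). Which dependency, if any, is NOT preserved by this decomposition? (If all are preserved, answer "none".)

none

Cost → SName lies within Part3.
PName → Weight, Cost: restricted closure across fragments reaches Weight, Cost.
SName → Cost lies within Part3.
PName, SName, Weight → Cost: restricted closure across fragments reaches Cost.
Weight → PName lies within Part1.
Every dependency is enforceable on the fragments, so the decomposition is dependency-preserving.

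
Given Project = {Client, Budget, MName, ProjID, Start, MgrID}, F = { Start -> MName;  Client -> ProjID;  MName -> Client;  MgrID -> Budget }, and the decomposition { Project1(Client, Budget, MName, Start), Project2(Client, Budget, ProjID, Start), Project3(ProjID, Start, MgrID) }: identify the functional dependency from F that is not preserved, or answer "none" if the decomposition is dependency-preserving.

Check MgrID → Budget: no single fragment contains all of {Budget, MgrID}, and the restricted closure of {MgrID} across the fragments never reaches {Budget}.
Start → MName is preserved.
Client → ProjID is preserved.
MName → Client is preserved.

MgrID -> Budget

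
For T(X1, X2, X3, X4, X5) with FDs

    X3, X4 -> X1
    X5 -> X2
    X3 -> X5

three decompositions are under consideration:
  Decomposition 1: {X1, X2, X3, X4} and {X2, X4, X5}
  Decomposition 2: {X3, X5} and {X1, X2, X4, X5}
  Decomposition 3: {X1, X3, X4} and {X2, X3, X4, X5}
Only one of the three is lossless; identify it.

Decomposition 3

Decomposition 1: common = {X2, X4}, closure = {X2, X4} → lossy.
Decomposition 2: common = {X5}, closure = {X2, X5} → lossy.
Decomposition 3: common = {X3, X4}, closure = {X1, X2, X3, X4, X5} → lossless.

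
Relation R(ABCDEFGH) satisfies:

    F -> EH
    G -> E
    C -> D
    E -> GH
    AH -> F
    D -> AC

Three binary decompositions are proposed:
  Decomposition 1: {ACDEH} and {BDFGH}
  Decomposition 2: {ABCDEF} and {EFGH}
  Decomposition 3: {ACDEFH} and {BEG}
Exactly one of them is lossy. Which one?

Decomposition 1: common = {DH}, closure = {ACDEFGH} → lossless.
Decomposition 2: common = {EF}, closure = {EFGH} → lossless.
Decomposition 3: common = {E}, closure = {EGH} → lossy.

Decomposition 3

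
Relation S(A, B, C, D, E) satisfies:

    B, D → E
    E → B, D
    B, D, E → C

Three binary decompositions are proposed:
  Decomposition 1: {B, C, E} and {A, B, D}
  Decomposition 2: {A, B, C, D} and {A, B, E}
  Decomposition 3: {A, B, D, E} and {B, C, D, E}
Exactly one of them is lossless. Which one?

Decomposition 1: common = {B}, closure = {B} → lossy.
Decomposition 2: common = {A, B}, closure = {A, B} → lossy.
Decomposition 3: common = {B, D, E}, closure = {B, C, D, E} → lossless.

Decomposition 3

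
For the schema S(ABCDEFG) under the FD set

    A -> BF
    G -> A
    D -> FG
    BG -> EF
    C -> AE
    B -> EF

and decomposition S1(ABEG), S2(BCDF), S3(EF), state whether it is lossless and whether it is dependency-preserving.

lossy and not dependency-preserving

Lossless test (chase): Rows 1 and 2 agree on B; apply B→EF and equate their EF entries. No row becomes fully distinguished — the join is lossy.
Dependency preservation: the restricted closure of {D} across the fragments never reaches {FG}, so D → FG cannot be enforced without a join — not preserved.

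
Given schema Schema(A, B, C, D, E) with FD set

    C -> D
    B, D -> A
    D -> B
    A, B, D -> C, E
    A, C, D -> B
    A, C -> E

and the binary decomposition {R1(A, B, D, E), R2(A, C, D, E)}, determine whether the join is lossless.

Yes

Common attributes: R1 ∩ R2 = {A, D, E}.
Closure of {A, D, E}: D → B applies, adding B; A, B, D → C, E applies, adding C. So (A, D, E)⁺ = {A, B, C, D, E}.
This closure contains every attribute of R1, so R1 ∩ R2 → R1. The join is lossless.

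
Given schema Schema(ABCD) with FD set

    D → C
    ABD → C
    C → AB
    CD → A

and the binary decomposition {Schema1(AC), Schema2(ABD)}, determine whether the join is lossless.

Common attributes: Schema1 ∩ Schema2 = {A}.
No dependency enlarges {A}, so (A)⁺ = {A}.
The closure contains neither all of Schema1 = {AC} nor all of Schema2 = {ABD}, so the common attributes are not a superkey of either fragment. The join is lossy.

No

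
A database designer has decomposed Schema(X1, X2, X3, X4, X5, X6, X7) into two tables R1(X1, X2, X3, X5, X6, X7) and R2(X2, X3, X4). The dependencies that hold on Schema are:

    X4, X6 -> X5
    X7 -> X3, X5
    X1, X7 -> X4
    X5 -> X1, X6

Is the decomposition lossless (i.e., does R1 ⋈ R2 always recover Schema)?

No

Common attributes: R1 ∩ R2 = {X2, X3}.
No dependency enlarges {X2, X3}, so (X2, X3)⁺ = {X2, X3}.
The closure contains neither all of R1 = {X1, X2, X3, X5, X6, X7} nor all of R2 = {X2, X3, X4}, so the common attributes are not a superkey of either fragment. The join is lossy.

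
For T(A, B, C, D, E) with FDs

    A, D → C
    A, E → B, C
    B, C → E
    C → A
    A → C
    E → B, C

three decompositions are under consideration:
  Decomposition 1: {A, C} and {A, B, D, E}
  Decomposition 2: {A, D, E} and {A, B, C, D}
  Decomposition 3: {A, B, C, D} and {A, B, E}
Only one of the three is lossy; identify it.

Decomposition 1: common = {A}, closure = {A, C} → lossless.
Decomposition 2: common = {A, D}, closure = {A, C, D} → lossy.
Decomposition 3: common = {A, B}, closure = {A, B, C, E} → lossless.

Decomposition 2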